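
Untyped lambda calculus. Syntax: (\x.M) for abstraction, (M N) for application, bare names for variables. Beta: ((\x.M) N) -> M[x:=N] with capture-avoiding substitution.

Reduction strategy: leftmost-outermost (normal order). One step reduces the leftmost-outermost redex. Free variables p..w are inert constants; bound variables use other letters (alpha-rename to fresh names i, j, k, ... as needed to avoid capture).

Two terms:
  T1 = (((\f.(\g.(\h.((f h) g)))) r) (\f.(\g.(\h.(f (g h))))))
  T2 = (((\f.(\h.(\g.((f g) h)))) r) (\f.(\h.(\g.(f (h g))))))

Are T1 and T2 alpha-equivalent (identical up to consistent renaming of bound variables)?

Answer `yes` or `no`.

Term 1: (((\f.(\g.(\h.((f h) g)))) r) (\f.(\g.(\h.(f (g h))))))
Term 2: (((\f.(\h.(\g.((f g) h)))) r) (\f.(\h.(\g.(f (h g))))))
Alpha-equivalence: compare structure up to binder renaming.
Result: True

Answer: yes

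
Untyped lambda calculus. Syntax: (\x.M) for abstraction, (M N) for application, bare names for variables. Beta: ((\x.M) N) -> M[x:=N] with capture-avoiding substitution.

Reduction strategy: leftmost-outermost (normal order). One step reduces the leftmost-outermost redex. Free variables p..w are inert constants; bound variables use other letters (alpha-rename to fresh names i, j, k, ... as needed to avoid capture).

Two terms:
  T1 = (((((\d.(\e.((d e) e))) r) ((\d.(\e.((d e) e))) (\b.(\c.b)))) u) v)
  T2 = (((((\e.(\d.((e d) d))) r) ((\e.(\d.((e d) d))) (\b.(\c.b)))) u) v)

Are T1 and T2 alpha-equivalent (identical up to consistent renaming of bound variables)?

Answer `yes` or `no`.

Answer: yes

Derivation:
Term 1: (((((\d.(\e.((d e) e))) r) ((\d.(\e.((d e) e))) (\b.(\c.b)))) u) v)
Term 2: (((((\e.(\d.((e d) d))) r) ((\e.(\d.((e d) d))) (\b.(\c.b)))) u) v)
Alpha-equivalence: compare structure up to binder renaming.
Result: True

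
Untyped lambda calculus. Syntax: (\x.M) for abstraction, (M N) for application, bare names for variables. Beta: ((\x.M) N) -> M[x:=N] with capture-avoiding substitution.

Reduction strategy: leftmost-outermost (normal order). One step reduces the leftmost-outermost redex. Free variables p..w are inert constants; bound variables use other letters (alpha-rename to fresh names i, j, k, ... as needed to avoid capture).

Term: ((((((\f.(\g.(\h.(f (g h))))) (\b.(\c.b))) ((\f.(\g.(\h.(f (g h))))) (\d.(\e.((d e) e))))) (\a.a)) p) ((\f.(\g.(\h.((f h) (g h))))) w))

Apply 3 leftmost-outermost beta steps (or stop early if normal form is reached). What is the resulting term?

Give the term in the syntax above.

Answer: ((((\b.(\c.b)) (((\f.(\g.(\h.(f (g h))))) (\d.(\e.((d e) e)))) (\a.a))) p) ((\f.(\g.(\h.((f h) (g h))))) w))

Derivation:
Step 0: ((((((\f.(\g.(\h.(f (g h))))) (\b.(\c.b))) ((\f.(\g.(\h.(f (g h))))) (\d.(\e.((d e) e))))) (\a.a)) p) ((\f.(\g.(\h.((f h) (g h))))) w))
Step 1: (((((\g.(\h.((\b.(\c.b)) (g h)))) ((\f.(\g.(\h.(f (g h))))) (\d.(\e.((d e) e))))) (\a.a)) p) ((\f.(\g.(\h.((f h) (g h))))) w))
Step 2: ((((\h.((\b.(\c.b)) (((\f.(\g.(\h.(f (g h))))) (\d.(\e.((d e) e)))) h))) (\a.a)) p) ((\f.(\g.(\h.((f h) (g h))))) w))
Step 3: ((((\b.(\c.b)) (((\f.(\g.(\h.(f (g h))))) (\d.(\e.((d e) e)))) (\a.a))) p) ((\f.(\g.(\h.((f h) (g h))))) w))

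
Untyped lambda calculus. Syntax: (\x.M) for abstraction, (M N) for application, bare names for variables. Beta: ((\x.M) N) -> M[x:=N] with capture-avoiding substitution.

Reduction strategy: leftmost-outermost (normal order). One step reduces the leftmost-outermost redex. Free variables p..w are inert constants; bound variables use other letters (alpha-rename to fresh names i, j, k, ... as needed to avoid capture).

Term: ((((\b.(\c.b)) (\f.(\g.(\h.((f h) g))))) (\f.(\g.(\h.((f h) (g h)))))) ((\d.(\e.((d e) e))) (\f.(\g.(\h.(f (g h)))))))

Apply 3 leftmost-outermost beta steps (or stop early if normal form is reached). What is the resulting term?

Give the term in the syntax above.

Answer: (\g.(\h.((((\d.(\e.((d e) e))) (\f.(\g.(\h.(f (g h)))))) h) g)))

Derivation:
Step 0: ((((\b.(\c.b)) (\f.(\g.(\h.((f h) g))))) (\f.(\g.(\h.((f h) (g h)))))) ((\d.(\e.((d e) e))) (\f.(\g.(\h.(f (g h)))))))
Step 1: (((\c.(\f.(\g.(\h.((f h) g))))) (\f.(\g.(\h.((f h) (g h)))))) ((\d.(\e.((d e) e))) (\f.(\g.(\h.(f (g h)))))))
Step 2: ((\f.(\g.(\h.((f h) g)))) ((\d.(\e.((d e) e))) (\f.(\g.(\h.(f (g h)))))))
Step 3: (\g.(\h.((((\d.(\e.((d e) e))) (\f.(\g.(\h.(f (g h)))))) h) g)))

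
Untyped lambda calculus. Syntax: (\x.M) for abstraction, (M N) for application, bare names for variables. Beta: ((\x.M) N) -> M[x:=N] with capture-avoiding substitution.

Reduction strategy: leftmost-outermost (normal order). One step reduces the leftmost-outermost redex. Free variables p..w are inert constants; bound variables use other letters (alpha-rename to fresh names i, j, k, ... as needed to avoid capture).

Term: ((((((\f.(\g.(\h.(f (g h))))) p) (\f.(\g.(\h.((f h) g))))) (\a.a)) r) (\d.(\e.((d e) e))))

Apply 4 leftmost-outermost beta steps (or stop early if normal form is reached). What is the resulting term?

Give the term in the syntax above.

Answer: (((p (\g.(\h.(((\a.a) h) g)))) r) (\d.(\e.((d e) e))))

Derivation:
Step 0: ((((((\f.(\g.(\h.(f (g h))))) p) (\f.(\g.(\h.((f h) g))))) (\a.a)) r) (\d.(\e.((d e) e))))
Step 1: (((((\g.(\h.(p (g h)))) (\f.(\g.(\h.((f h) g))))) (\a.a)) r) (\d.(\e.((d e) e))))
Step 2: ((((\h.(p ((\f.(\g.(\h.((f h) g)))) h))) (\a.a)) r) (\d.(\e.((d e) e))))
Step 3: (((p ((\f.(\g.(\h.((f h) g)))) (\a.a))) r) (\d.(\e.((d e) e))))
Step 4: (((p (\g.(\h.(((\a.a) h) g)))) r) (\d.(\e.((d e) e))))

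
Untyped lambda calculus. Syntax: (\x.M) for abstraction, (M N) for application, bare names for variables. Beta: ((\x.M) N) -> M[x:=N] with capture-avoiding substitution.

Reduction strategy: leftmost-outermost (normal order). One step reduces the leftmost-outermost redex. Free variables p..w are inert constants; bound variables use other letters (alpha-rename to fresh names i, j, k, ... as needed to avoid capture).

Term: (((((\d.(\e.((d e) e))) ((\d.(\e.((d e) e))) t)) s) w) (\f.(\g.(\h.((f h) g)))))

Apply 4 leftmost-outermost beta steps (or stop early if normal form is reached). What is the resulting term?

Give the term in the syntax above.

Answer: (((((t s) s) s) w) (\f.(\g.(\h.((f h) g)))))

Derivation:
Step 0: (((((\d.(\e.((d e) e))) ((\d.(\e.((d e) e))) t)) s) w) (\f.(\g.(\h.((f h) g)))))
Step 1: ((((\e.((((\d.(\e.((d e) e))) t) e) e)) s) w) (\f.(\g.(\h.((f h) g)))))
Step 2: ((((((\d.(\e.((d e) e))) t) s) s) w) (\f.(\g.(\h.((f h) g)))))
Step 3: (((((\e.((t e) e)) s) s) w) (\f.(\g.(\h.((f h) g)))))
Step 4: (((((t s) s) s) w) (\f.(\g.(\h.((f h) g)))))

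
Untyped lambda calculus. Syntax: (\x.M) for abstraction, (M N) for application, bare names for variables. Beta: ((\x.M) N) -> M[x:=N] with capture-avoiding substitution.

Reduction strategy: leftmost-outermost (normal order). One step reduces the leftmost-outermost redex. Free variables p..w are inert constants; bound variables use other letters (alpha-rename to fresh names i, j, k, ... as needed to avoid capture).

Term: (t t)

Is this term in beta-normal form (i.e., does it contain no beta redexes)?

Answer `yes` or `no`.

Term: (t t)
No beta redexes found.

Answer: yes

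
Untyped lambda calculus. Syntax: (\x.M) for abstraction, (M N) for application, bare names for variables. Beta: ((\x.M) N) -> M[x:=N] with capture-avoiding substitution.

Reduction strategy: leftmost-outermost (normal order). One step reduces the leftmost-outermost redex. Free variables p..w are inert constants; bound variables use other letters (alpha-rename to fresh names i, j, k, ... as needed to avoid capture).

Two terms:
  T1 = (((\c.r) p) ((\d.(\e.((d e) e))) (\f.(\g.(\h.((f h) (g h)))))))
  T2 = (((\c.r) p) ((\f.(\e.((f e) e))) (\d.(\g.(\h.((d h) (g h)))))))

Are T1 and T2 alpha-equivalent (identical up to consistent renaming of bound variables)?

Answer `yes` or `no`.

Answer: yes

Derivation:
Term 1: (((\c.r) p) ((\d.(\e.((d e) e))) (\f.(\g.(\h.((f h) (g h)))))))
Term 2: (((\c.r) p) ((\f.(\e.((f e) e))) (\d.(\g.(\h.((d h) (g h)))))))
Alpha-equivalence: compare structure up to binder renaming.
Result: True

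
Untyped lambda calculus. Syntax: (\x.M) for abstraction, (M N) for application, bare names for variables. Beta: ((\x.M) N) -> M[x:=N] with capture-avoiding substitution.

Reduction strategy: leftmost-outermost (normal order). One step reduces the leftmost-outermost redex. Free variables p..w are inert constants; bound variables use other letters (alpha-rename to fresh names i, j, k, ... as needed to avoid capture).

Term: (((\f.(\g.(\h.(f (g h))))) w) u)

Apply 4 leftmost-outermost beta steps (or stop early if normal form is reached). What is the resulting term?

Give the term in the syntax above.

Step 0: (((\f.(\g.(\h.(f (g h))))) w) u)
Step 1: ((\g.(\h.(w (g h)))) u)
Step 2: (\h.(w (u h)))
Step 3: (normal form reached)

Answer: (\h.(w (u h)))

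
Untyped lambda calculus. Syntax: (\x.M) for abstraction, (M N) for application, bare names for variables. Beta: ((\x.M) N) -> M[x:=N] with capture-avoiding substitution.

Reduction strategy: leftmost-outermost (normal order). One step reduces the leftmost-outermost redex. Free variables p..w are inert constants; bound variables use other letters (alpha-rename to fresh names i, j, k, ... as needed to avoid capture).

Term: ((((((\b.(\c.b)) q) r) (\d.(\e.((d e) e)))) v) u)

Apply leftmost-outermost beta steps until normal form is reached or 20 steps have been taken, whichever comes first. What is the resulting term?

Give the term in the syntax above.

Step 0: ((((((\b.(\c.b)) q) r) (\d.(\e.((d e) e)))) v) u)
Step 1: (((((\c.q) r) (\d.(\e.((d e) e)))) v) u)
Step 2: (((q (\d.(\e.((d e) e)))) v) u)

Answer: (((q (\d.(\e.((d e) e)))) v) u)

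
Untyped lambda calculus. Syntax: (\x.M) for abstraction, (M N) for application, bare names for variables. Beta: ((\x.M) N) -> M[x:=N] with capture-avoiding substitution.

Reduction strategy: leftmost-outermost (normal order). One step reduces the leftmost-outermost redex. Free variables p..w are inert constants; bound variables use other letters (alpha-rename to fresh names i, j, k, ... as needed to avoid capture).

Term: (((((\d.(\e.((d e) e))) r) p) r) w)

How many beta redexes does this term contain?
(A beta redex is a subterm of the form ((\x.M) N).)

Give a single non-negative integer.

Term: (((((\d.(\e.((d e) e))) r) p) r) w)
  Redex: ((\d.(\e.((d e) e))) r)
Total redexes: 1

Answer: 1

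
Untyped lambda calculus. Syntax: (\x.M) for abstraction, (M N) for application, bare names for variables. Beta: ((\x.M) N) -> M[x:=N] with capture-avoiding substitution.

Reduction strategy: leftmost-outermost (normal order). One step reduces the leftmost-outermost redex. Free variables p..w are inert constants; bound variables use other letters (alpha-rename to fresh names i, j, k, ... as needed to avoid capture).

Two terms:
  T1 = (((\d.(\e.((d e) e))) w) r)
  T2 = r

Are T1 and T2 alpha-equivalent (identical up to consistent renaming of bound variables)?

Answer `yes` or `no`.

Term 1: (((\d.(\e.((d e) e))) w) r)
Term 2: r
Alpha-equivalence: compare structure up to binder renaming.
Result: False

Answer: no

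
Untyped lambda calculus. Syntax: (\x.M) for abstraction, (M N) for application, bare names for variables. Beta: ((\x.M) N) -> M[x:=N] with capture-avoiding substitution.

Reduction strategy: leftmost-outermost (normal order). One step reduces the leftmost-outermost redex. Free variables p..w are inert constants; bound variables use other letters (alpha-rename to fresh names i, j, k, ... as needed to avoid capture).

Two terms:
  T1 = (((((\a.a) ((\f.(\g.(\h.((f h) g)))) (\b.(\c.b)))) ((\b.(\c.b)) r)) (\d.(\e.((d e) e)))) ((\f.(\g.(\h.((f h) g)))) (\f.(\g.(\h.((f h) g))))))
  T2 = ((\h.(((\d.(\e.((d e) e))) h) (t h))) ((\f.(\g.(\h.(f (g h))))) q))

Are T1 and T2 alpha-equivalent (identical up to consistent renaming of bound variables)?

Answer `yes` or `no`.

Answer: no

Derivation:
Term 1: (((((\a.a) ((\f.(\g.(\h.((f h) g)))) (\b.(\c.b)))) ((\b.(\c.b)) r)) (\d.(\e.((d e) e)))) ((\f.(\g.(\h.((f h) g)))) (\f.(\g.(\h.((f h) g))))))
Term 2: ((\h.(((\d.(\e.((d e) e))) h) (t h))) ((\f.(\g.(\h.(f (g h))))) q))
Alpha-equivalence: compare structure up to binder renaming.
Result: False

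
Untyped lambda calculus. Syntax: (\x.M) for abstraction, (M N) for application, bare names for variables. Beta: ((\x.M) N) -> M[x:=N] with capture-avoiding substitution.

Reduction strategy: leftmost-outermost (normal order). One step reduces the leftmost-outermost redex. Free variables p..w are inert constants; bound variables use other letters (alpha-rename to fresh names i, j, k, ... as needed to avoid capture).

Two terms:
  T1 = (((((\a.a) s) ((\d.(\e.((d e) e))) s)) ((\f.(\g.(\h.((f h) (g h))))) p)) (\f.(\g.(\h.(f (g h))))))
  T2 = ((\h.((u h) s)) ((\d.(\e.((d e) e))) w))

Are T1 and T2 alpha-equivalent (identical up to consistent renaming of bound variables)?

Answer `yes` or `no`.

Term 1: (((((\a.a) s) ((\d.(\e.((d e) e))) s)) ((\f.(\g.(\h.((f h) (g h))))) p)) (\f.(\g.(\h.(f (g h))))))
Term 2: ((\h.((u h) s)) ((\d.(\e.((d e) e))) w))
Alpha-equivalence: compare structure up to binder renaming.
Result: False

Answer: no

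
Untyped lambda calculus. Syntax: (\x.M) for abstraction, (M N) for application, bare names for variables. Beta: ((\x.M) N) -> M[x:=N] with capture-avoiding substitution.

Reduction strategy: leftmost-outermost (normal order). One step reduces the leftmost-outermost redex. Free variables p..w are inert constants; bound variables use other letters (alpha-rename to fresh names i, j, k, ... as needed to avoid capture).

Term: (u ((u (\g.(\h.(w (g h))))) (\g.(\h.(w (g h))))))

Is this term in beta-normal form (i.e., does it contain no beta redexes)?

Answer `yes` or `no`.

Term: (u ((u (\g.(\h.(w (g h))))) (\g.(\h.(w (g h))))))
No beta redexes found.

Answer: yes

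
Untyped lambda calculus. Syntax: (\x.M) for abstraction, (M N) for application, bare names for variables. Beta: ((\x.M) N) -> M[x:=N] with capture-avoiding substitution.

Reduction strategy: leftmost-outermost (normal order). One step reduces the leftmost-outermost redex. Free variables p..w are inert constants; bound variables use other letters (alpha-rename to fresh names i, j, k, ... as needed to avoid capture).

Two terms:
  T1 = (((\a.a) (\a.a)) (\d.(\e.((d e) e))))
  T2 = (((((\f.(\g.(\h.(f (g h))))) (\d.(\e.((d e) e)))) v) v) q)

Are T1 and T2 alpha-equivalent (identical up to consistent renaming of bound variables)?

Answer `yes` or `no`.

Term 1: (((\a.a) (\a.a)) (\d.(\e.((d e) e))))
Term 2: (((((\f.(\g.(\h.(f (g h))))) (\d.(\e.((d e) e)))) v) v) q)
Alpha-equivalence: compare structure up to binder renaming.
Result: False

Answer: no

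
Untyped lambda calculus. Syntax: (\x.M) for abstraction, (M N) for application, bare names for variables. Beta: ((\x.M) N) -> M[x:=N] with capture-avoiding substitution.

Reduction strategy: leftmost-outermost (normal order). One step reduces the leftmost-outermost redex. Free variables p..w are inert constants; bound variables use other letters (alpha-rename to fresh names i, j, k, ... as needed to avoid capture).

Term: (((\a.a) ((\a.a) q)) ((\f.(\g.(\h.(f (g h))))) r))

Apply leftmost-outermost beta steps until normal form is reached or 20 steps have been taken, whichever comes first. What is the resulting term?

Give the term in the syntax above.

Answer: (q (\g.(\h.(r (g h)))))

Derivation:
Step 0: (((\a.a) ((\a.a) q)) ((\f.(\g.(\h.(f (g h))))) r))
Step 1: (((\a.a) q) ((\f.(\g.(\h.(f (g h))))) r))
Step 2: (q ((\f.(\g.(\h.(f (g h))))) r))
Step 3: (q (\g.(\h.(r (g h)))))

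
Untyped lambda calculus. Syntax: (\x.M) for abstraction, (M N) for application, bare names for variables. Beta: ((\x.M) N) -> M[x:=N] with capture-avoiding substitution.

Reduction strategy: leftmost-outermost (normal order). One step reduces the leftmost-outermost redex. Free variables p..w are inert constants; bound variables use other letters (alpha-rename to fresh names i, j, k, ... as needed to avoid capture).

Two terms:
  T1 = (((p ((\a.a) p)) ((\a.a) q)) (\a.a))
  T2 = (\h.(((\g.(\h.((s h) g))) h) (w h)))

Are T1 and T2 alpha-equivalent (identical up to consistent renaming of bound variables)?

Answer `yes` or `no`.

Answer: no

Derivation:
Term 1: (((p ((\a.a) p)) ((\a.a) q)) (\a.a))
Term 2: (\h.(((\g.(\h.((s h) g))) h) (w h)))
Alpha-equivalence: compare structure up to binder renaming.
Result: False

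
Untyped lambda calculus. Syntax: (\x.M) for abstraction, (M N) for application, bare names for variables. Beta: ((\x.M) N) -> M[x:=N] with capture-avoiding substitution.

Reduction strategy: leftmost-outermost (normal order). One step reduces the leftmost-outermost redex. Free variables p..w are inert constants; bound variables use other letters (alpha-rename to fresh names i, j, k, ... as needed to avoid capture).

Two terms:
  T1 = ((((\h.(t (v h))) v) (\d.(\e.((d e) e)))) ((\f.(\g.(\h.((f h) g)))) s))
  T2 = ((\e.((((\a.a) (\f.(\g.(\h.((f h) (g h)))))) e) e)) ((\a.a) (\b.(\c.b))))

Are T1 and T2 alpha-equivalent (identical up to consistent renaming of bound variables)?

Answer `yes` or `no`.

Term 1: ((((\h.(t (v h))) v) (\d.(\e.((d e) e)))) ((\f.(\g.(\h.((f h) g)))) s))
Term 2: ((\e.((((\a.a) (\f.(\g.(\h.((f h) (g h)))))) e) e)) ((\a.a) (\b.(\c.b))))
Alpha-equivalence: compare structure up to binder renaming.
Result: False

Answer: no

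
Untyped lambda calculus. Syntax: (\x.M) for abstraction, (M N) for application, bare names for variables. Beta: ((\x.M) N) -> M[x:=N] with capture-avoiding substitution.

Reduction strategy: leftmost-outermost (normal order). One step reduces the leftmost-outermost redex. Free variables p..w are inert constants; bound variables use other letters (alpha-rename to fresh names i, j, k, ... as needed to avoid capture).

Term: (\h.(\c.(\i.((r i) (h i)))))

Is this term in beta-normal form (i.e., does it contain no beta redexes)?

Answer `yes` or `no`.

Answer: yes

Derivation:
Term: (\h.(\c.(\i.((r i) (h i)))))
No beta redexes found.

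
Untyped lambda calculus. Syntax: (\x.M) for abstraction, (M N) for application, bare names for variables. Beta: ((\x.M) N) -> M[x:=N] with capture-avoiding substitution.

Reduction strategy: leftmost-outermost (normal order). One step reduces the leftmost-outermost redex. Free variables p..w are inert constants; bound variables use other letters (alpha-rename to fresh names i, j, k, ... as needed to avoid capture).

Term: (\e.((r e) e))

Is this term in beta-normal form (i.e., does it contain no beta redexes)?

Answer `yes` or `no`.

Answer: yes

Derivation:
Term: (\e.((r e) e))
No beta redexes found.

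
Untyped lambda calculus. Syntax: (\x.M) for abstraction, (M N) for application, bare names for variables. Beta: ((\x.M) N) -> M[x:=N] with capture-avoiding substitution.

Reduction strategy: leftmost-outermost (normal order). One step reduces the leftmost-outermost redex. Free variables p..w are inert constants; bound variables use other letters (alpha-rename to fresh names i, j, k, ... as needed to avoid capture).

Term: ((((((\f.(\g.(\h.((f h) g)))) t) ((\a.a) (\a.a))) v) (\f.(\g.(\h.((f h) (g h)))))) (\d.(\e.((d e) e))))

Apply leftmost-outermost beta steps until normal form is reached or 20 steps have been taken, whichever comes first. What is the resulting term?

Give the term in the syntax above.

Step 0: ((((((\f.(\g.(\h.((f h) g)))) t) ((\a.a) (\a.a))) v) (\f.(\g.(\h.((f h) (g h)))))) (\d.(\e.((d e) e))))
Step 1: (((((\g.(\h.((t h) g))) ((\a.a) (\a.a))) v) (\f.(\g.(\h.((f h) (g h)))))) (\d.(\e.((d e) e))))
Step 2: ((((\h.((t h) ((\a.a) (\a.a)))) v) (\f.(\g.(\h.((f h) (g h)))))) (\d.(\e.((d e) e))))
Step 3: ((((t v) ((\a.a) (\a.a))) (\f.(\g.(\h.((f h) (g h)))))) (\d.(\e.((d e) e))))
Step 4: ((((t v) (\a.a)) (\f.(\g.(\h.((f h) (g h)))))) (\d.(\e.((d e) e))))

Answer: ((((t v) (\a.a)) (\f.(\g.(\h.((f h) (g h)))))) (\d.(\e.((d e) e))))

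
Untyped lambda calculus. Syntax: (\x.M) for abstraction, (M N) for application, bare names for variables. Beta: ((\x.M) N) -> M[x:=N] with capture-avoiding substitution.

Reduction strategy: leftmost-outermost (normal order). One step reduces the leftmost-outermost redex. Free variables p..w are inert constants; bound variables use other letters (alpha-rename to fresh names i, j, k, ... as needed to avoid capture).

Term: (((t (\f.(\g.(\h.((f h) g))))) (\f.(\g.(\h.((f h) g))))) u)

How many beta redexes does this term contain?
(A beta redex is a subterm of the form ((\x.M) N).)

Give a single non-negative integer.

Term: (((t (\f.(\g.(\h.((f h) g))))) (\f.(\g.(\h.((f h) g))))) u)
  (no redexes)
Total redexes: 0

Answer: 0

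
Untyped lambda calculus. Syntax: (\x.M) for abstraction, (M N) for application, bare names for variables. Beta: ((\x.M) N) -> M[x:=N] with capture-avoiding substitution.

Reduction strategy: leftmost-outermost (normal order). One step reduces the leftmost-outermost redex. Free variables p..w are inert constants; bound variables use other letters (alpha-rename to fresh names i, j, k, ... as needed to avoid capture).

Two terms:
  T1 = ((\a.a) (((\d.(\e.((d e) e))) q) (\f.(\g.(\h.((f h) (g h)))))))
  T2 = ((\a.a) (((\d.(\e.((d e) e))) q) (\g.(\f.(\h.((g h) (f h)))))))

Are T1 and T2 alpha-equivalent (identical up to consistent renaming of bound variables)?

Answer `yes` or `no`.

Answer: yes

Derivation:
Term 1: ((\a.a) (((\d.(\e.((d e) e))) q) (\f.(\g.(\h.((f h) (g h)))))))
Term 2: ((\a.a) (((\d.(\e.((d e) e))) q) (\g.(\f.(\h.((g h) (f h)))))))
Alpha-equivalence: compare structure up to binder renaming.
Result: True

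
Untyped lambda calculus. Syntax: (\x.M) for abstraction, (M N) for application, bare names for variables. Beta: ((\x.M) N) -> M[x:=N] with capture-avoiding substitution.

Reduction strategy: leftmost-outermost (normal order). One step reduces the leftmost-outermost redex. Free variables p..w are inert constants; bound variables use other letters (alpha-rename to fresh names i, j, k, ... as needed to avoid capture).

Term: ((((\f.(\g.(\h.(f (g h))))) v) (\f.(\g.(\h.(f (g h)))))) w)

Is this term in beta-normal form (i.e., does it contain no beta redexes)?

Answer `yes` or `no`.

Answer: no

Derivation:
Term: ((((\f.(\g.(\h.(f (g h))))) v) (\f.(\g.(\h.(f (g h)))))) w)
Found 1 beta redex(es).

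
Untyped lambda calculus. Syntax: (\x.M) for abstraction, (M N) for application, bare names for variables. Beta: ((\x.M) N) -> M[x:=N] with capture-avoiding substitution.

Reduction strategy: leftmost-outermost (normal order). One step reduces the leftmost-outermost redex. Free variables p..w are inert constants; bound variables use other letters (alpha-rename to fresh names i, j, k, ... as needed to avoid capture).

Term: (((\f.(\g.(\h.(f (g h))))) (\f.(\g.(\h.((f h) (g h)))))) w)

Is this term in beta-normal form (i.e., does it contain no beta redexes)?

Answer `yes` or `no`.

Answer: no

Derivation:
Term: (((\f.(\g.(\h.(f (g h))))) (\f.(\g.(\h.((f h) (g h)))))) w)
Found 1 beta redex(es).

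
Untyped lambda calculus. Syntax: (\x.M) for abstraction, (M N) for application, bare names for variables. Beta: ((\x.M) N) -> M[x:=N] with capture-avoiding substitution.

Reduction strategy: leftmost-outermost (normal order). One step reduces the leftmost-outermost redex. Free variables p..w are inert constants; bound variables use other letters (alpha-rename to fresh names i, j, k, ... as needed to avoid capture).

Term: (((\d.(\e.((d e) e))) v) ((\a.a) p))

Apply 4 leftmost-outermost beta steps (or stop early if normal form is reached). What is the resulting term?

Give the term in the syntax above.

Answer: ((v p) p)

Derivation:
Step 0: (((\d.(\e.((d e) e))) v) ((\a.a) p))
Step 1: ((\e.((v e) e)) ((\a.a) p))
Step 2: ((v ((\a.a) p)) ((\a.a) p))
Step 3: ((v p) ((\a.a) p))
Step 4: ((v p) p)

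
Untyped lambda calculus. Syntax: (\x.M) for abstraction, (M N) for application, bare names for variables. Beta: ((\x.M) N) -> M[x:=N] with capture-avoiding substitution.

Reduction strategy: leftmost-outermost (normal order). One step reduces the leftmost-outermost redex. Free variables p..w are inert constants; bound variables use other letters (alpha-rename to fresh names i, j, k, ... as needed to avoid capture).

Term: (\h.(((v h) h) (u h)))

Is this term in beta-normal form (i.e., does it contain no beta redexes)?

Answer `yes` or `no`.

Term: (\h.(((v h) h) (u h)))
No beta redexes found.

Answer: yes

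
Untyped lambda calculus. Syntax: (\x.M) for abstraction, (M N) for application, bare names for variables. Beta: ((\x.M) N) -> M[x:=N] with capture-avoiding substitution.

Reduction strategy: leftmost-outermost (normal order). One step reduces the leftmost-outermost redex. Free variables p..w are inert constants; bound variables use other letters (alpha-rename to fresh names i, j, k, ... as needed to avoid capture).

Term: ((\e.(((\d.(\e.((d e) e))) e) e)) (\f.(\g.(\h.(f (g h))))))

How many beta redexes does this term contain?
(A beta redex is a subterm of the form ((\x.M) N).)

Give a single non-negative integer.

Term: ((\e.(((\d.(\e.((d e) e))) e) e)) (\f.(\g.(\h.(f (g h))))))
  Redex: ((\e.(((\d.(\e.((d e) e))) e) e)) (\f.(\g.(\h.(f (g h))))))
  Redex: ((\d.(\e.((d e) e))) e)
Total redexes: 2

Answer: 2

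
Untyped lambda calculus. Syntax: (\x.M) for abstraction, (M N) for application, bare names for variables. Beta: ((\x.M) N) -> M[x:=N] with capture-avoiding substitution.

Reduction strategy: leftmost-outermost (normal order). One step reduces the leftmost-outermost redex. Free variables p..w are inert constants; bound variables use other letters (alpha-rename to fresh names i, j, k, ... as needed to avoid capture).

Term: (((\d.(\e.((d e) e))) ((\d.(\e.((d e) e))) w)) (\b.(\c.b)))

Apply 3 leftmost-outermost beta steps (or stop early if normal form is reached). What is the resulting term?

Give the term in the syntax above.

Answer: (((\e.((w e) e)) (\b.(\c.b))) (\b.(\c.b)))

Derivation:
Step 0: (((\d.(\e.((d e) e))) ((\d.(\e.((d e) e))) w)) (\b.(\c.b)))
Step 1: ((\e.((((\d.(\e.((d e) e))) w) e) e)) (\b.(\c.b)))
Step 2: ((((\d.(\e.((d e) e))) w) (\b.(\c.b))) (\b.(\c.b)))
Step 3: (((\e.((w e) e)) (\b.(\c.b))) (\b.(\c.b)))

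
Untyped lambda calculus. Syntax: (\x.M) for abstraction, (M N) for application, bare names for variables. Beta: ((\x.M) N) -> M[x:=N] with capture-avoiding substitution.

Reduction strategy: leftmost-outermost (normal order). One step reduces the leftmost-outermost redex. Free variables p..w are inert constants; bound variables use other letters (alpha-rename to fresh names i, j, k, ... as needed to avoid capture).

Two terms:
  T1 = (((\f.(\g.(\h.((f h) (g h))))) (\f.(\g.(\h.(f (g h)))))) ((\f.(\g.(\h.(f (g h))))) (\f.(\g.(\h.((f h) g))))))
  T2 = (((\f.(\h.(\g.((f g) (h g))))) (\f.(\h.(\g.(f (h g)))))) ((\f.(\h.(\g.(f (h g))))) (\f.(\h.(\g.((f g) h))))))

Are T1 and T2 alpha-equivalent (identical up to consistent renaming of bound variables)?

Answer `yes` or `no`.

Answer: yes

Derivation:
Term 1: (((\f.(\g.(\h.((f h) (g h))))) (\f.(\g.(\h.(f (g h)))))) ((\f.(\g.(\h.(f (g h))))) (\f.(\g.(\h.((f h) g))))))
Term 2: (((\f.(\h.(\g.((f g) (h g))))) (\f.(\h.(\g.(f (h g)))))) ((\f.(\h.(\g.(f (h g))))) (\f.(\h.(\g.((f g) h))))))
Alpha-equivalence: compare structure up to binder renaming.
Result: True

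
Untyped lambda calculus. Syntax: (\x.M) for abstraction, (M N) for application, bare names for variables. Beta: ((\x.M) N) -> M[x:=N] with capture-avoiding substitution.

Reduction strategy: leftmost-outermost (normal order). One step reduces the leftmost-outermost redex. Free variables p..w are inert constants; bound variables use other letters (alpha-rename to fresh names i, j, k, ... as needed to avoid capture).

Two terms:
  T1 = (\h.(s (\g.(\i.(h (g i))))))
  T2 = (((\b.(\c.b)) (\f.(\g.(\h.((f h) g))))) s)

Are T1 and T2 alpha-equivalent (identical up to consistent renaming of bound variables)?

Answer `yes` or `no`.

Term 1: (\h.(s (\g.(\i.(h (g i))))))
Term 2: (((\b.(\c.b)) (\f.(\g.(\h.((f h) g))))) s)
Alpha-equivalence: compare structure up to binder renaming.
Result: False

Answer: no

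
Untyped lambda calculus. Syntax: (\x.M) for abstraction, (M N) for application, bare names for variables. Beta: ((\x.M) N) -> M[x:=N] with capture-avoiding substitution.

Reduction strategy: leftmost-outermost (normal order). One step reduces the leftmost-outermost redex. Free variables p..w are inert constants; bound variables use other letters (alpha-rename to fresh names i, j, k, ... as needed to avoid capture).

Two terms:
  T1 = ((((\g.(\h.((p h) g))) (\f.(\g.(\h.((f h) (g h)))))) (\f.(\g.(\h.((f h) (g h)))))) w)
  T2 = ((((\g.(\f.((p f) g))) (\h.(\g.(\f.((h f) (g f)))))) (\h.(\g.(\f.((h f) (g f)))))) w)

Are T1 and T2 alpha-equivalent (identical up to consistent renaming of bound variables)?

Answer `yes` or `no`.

Answer: yes

Derivation:
Term 1: ((((\g.(\h.((p h) g))) (\f.(\g.(\h.((f h) (g h)))))) (\f.(\g.(\h.((f h) (g h)))))) w)
Term 2: ((((\g.(\f.((p f) g))) (\h.(\g.(\f.((h f) (g f)))))) (\h.(\g.(\f.((h f) (g f)))))) w)
Alpha-equivalence: compare structure up to binder renaming.
Result: True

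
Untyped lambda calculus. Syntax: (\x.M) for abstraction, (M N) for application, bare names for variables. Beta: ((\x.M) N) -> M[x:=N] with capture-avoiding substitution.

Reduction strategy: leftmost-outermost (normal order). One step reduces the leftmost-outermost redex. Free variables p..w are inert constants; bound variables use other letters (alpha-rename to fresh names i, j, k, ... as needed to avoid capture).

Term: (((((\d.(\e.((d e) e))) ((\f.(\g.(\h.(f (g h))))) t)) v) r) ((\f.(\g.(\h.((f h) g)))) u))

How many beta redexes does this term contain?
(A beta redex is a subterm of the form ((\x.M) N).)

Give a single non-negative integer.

Term: (((((\d.(\e.((d e) e))) ((\f.(\g.(\h.(f (g h))))) t)) v) r) ((\f.(\g.(\h.((f h) g)))) u))
  Redex: ((\d.(\e.((d e) e))) ((\f.(\g.(\h.(f (g h))))) t))
  Redex: ((\f.(\g.(\h.(f (g h))))) t)
  Redex: ((\f.(\g.(\h.((f h) g)))) u)
Total redexes: 3

Answer: 3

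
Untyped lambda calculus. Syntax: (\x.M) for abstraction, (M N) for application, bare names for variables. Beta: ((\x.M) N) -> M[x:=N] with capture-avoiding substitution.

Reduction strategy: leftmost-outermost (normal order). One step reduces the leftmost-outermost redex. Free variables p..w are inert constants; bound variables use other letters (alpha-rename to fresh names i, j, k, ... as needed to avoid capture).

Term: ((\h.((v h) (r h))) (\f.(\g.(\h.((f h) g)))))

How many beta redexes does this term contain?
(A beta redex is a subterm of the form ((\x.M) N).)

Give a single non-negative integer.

Answer: 1

Derivation:
Term: ((\h.((v h) (r h))) (\f.(\g.(\h.((f h) g)))))
  Redex: ((\h.((v h) (r h))) (\f.(\g.(\h.((f h) g)))))
Total redexes: 1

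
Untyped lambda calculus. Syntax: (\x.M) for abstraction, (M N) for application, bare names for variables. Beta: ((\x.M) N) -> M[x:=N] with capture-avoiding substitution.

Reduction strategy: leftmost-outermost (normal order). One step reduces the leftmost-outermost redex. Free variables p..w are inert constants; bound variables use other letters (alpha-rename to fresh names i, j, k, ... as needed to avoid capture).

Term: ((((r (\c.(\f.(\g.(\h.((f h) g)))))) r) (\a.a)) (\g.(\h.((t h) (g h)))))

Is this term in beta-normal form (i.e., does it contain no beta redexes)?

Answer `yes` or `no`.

Term: ((((r (\c.(\f.(\g.(\h.((f h) g)))))) r) (\a.a)) (\g.(\h.((t h) (g h)))))
No beta redexes found.

Answer: yes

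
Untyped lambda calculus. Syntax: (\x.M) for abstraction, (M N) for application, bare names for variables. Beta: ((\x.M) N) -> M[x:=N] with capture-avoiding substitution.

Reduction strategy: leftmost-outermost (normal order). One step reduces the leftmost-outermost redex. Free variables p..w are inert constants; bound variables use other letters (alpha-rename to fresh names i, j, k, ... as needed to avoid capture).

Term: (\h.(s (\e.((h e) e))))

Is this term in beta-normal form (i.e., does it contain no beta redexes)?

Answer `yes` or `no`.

Term: (\h.(s (\e.((h e) e))))
No beta redexes found.

Answer: yes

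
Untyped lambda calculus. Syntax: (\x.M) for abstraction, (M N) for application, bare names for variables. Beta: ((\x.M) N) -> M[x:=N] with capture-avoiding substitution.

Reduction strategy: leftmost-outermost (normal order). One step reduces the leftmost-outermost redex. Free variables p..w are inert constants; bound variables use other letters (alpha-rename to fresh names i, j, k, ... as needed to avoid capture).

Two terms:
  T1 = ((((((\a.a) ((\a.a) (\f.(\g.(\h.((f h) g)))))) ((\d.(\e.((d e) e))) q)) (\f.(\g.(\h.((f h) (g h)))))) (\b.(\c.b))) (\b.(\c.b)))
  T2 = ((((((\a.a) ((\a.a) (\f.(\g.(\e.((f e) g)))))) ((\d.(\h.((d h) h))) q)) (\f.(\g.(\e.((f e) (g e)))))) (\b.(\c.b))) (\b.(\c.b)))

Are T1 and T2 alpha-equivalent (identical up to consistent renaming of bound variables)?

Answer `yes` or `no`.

Term 1: ((((((\a.a) ((\a.a) (\f.(\g.(\h.((f h) g)))))) ((\d.(\e.((d e) e))) q)) (\f.(\g.(\h.((f h) (g h)))))) (\b.(\c.b))) (\b.(\c.b)))
Term 2: ((((((\a.a) ((\a.a) (\f.(\g.(\e.((f e) g)))))) ((\d.(\h.((d h) h))) q)) (\f.(\g.(\e.((f e) (g e)))))) (\b.(\c.b))) (\b.(\c.b)))
Alpha-equivalence: compare structure up to binder renaming.
Result: True

Answer: yes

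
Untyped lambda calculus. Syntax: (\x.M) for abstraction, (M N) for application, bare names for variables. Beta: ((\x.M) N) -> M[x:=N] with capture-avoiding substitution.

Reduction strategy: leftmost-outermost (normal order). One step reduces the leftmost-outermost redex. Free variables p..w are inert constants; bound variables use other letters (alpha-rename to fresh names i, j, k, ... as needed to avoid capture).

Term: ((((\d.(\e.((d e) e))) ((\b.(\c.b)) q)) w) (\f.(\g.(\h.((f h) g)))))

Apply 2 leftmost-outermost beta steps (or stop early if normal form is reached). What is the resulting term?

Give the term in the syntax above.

Answer: (((((\b.(\c.b)) q) w) w) (\f.(\g.(\h.((f h) g)))))

Derivation:
Step 0: ((((\d.(\e.((d e) e))) ((\b.(\c.b)) q)) w) (\f.(\g.(\h.((f h) g)))))
Step 1: (((\e.((((\b.(\c.b)) q) e) e)) w) (\f.(\g.(\h.((f h) g)))))
Step 2: (((((\b.(\c.b)) q) w) w) (\f.(\g.(\h.((f h) g)))))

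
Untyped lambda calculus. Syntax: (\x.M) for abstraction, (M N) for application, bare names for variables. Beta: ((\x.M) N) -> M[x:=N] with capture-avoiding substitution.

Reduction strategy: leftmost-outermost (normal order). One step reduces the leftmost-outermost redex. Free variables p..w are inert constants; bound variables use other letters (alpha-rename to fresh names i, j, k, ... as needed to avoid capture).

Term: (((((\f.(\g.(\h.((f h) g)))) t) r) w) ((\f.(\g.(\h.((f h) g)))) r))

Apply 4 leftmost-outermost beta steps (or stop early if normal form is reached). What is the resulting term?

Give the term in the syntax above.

Answer: (((t w) r) (\g.(\h.((r h) g))))

Derivation:
Step 0: (((((\f.(\g.(\h.((f h) g)))) t) r) w) ((\f.(\g.(\h.((f h) g)))) r))
Step 1: ((((\g.(\h.((t h) g))) r) w) ((\f.(\g.(\h.((f h) g)))) r))
Step 2: (((\h.((t h) r)) w) ((\f.(\g.(\h.((f h) g)))) r))
Step 3: (((t w) r) ((\f.(\g.(\h.((f h) g)))) r))
Step 4: (((t w) r) (\g.(\h.((r h) g))))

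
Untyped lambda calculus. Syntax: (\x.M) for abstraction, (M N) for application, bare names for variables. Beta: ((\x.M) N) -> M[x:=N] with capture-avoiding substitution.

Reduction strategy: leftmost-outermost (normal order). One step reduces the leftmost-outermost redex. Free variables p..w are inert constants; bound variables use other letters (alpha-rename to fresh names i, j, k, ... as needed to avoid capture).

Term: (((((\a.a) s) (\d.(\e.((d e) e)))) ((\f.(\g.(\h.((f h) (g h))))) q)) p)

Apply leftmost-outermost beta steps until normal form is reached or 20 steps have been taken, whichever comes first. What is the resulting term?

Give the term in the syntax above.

Answer: (((s (\d.(\e.((d e) e)))) (\g.(\h.((q h) (g h))))) p)

Derivation:
Step 0: (((((\a.a) s) (\d.(\e.((d e) e)))) ((\f.(\g.(\h.((f h) (g h))))) q)) p)
Step 1: (((s (\d.(\e.((d e) e)))) ((\f.(\g.(\h.((f h) (g h))))) q)) p)
Step 2: (((s (\d.(\e.((d e) e)))) (\g.(\h.((q h) (g h))))) p)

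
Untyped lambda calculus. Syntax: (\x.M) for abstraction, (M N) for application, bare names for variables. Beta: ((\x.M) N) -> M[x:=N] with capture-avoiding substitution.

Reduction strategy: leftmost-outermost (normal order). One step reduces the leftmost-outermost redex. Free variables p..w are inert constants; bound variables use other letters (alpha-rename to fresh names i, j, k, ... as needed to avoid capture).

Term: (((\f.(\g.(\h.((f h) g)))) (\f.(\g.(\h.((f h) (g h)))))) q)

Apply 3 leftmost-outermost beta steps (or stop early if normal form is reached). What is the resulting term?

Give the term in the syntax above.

Step 0: (((\f.(\g.(\h.((f h) g)))) (\f.(\g.(\h.((f h) (g h)))))) q)
Step 1: ((\g.(\h.(((\f.(\g.(\h.((f h) (g h))))) h) g))) q)
Step 2: (\h.(((\f.(\g.(\h.((f h) (g h))))) h) q))
Step 3: (\h.((\g.(\i.((h i) (g i)))) q))

Answer: (\h.((\g.(\i.((h i) (g i)))) q))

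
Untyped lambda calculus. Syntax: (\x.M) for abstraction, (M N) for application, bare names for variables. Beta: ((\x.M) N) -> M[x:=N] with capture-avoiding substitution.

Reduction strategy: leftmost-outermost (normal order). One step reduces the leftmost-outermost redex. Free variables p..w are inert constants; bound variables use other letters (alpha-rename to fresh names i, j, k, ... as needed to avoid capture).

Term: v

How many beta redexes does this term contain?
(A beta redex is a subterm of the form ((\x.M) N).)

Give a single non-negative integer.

Answer: 0

Derivation:
Term: v
  (no redexes)
Total redexes: 0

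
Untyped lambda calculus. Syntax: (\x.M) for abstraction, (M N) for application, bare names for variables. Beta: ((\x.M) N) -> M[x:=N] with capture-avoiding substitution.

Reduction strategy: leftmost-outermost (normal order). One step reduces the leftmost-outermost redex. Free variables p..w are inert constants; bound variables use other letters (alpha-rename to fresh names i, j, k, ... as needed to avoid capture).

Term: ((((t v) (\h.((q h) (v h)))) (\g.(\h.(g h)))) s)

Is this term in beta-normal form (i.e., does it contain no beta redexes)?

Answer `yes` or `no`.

Answer: yes

Derivation:
Term: ((((t v) (\h.((q h) (v h)))) (\g.(\h.(g h)))) s)
No beta redexes found.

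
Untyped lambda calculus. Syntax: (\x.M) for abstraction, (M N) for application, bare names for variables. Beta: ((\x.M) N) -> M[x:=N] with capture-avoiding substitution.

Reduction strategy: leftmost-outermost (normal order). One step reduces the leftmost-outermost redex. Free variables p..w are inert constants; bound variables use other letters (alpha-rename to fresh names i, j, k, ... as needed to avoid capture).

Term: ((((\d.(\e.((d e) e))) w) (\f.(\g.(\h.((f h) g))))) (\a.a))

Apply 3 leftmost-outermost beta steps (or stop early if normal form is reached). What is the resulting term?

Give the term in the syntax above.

Answer: (((w (\f.(\g.(\h.((f h) g))))) (\f.(\g.(\h.((f h) g))))) (\a.a))

Derivation:
Step 0: ((((\d.(\e.((d e) e))) w) (\f.(\g.(\h.((f h) g))))) (\a.a))
Step 1: (((\e.((w e) e)) (\f.(\g.(\h.((f h) g))))) (\a.a))
Step 2: (((w (\f.(\g.(\h.((f h) g))))) (\f.(\g.(\h.((f h) g))))) (\a.a))
Step 3: (normal form reached)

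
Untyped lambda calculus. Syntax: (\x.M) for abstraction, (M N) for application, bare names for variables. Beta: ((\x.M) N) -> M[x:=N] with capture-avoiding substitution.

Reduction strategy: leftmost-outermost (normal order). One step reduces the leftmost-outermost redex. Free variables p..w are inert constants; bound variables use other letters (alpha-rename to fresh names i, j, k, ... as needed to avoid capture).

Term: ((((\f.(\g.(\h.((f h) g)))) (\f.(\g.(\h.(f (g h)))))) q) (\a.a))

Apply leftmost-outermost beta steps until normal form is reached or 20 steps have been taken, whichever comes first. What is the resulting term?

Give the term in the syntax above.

Answer: (\h.(q h))

Derivation:
Step 0: ((((\f.(\g.(\h.((f h) g)))) (\f.(\g.(\h.(f (g h)))))) q) (\a.a))
Step 1: (((\g.(\h.(((\f.(\g.(\h.(f (g h))))) h) g))) q) (\a.a))
Step 2: ((\h.(((\f.(\g.(\h.(f (g h))))) h) q)) (\a.a))
Step 3: (((\f.(\g.(\h.(f (g h))))) (\a.a)) q)
Step 4: ((\g.(\h.((\a.a) (g h)))) q)
Step 5: (\h.((\a.a) (q h)))
Step 6: (\h.(q h))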